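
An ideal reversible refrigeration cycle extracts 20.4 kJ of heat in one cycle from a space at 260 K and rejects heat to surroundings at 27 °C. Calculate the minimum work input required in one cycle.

T_H = 27 °C → 27 + 273.15 = 300.15 K.
COP_R = T_C/(T_H − T_C) = 260.00/40.15 = 6.4757.
W = Q_C/COP_R = 20.4/6.4757 = 3.15 kJ.

W_in ≈ 3.15 kJ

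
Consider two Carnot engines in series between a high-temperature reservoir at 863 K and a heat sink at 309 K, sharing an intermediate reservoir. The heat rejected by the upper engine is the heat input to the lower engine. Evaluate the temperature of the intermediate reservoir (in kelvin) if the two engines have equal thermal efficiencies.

Equal efficiencies require 1 − T_m/T_H = 1 − T_C/T_m, i.e. T_m/T_H = T_C/T_m, so T_m = √(T_H·T_C) = √(863.00 × 309.00) = 516 K.

T_m ≈ 516 K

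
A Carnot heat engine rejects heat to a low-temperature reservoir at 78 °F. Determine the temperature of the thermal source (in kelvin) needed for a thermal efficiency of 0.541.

T_H ≈ 651 K

T_C = 78 °F → (78 − 32) × 5/9 = 25.56 °C = 298.71 K.
From η = 1 − T_C/T_H, solving for T_H gives T_H = T_C/(1 − η) = 298.71/(1 − 0.541) = 651 K.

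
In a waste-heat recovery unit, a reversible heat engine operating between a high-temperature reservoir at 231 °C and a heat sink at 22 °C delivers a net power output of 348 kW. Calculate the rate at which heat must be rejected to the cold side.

T_H = 231 °C → 231 + 273.15 = 504.15 K.
T_C = 22 °C → 22 + 273.15 = 295.15 K.
For a reversible engine, η = 1 − T_C/T_H = 1 − 295.15/504.15 = 0.4146.
Since Q_C/Q_H = T_C/T_H and Q_H = W/η, Q_C = W·T_C/(T_H − T_C) = 348 × 295.15/209.00 = 491 kW.

Q̇_C ≈ 491 kW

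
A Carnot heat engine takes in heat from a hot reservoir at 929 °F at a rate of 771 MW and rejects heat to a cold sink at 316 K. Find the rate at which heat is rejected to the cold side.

Q̇_C ≈ 315.8 MW

T_H = 929 °F → (929 − 32) × 5/9 = 498.33 °C = 771.48 K.
For a reversible engine, η = 1 − T_C/T_H = 1 − 316.00/771.48 = 0.5904.
For a reversible cycle Q_C/Q_H = T_C/T_H, so Q_C = 771 × 316.00/771.48 = 315.8 MW.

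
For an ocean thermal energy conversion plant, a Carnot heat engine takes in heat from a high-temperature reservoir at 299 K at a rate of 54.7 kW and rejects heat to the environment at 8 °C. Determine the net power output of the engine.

T_C = 8 °C → 8 + 273.15 = 281.15 K.
For a reversible engine, η = 1 − T_C/T_H = 1 − 281.15/299.00 = 0.0597.
W = η·Q_H = 0.0597 × 54.7 = 3.266 kW.

Ẇ ≈ 3.266 kW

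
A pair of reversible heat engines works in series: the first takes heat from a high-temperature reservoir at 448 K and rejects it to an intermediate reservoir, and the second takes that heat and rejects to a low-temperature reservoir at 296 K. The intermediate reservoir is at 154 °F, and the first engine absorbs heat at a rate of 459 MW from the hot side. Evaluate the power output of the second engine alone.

T_m = 154 °F → (154 − 32) × 5/9 = 67.78 °C = 340.93 K.
Heat entering the second stage: Q_m = Q_H·(T_m/T_H) = 459 × 340.93/448.00 = 349.3 MW.
Second-stage efficiency η₂ = 1 − T_C/T_m = 1 − 296.00/340.93 = 0.1318, so W₂ = η₂·Q_m = 46.03 MW.

Ẇ₂ ≈ 46.03 MW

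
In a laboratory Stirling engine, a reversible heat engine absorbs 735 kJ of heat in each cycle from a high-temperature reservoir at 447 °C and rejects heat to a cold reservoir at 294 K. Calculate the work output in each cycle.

W ≈ 435 kJ

T_H = 447 °C → 447 + 273.15 = 720.15 K.
For a reversible engine, η = 1 − T_C/T_H = 1 − 294.00/720.15 = 0.5918.
W = η·Q_H = 0.5918 × 735 = 435 kJ.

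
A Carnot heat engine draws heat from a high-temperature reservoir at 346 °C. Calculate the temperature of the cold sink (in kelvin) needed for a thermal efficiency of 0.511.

T_H = 346 °C → 346 + 273.15 = 619.15 K.
From η = 1 − T_C/T_H, T_C = T_H·(1 − η) = 619.15 × (1 − 0.511) = 302.8 K.

T_C ≈ 302.8 K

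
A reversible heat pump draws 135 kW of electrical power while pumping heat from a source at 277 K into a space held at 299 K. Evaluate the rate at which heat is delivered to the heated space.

Q̇_H ≈ 1835 kW

The Carnot heat-pump COP is COP_HP = T_H/(T_H − T_C) = 299.00/22.00 = 13.5909.
Q_H = COP_HP · W = 13.5909 × 135 = 1835 kW.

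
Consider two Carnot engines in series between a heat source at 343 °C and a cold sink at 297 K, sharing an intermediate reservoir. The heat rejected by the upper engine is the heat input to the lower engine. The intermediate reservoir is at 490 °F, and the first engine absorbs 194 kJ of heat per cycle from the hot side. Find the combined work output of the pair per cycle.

W_total ≈ 100.5 kJ

T_H = 343 °C → 343 + 273.15 = 616.15 K.
Two reversible stages in series are equivalent to a single Carnot engine between T_H and T_C, so η_total = 1 − T_C/T_H = 1 − 297.00/616.15 = 0.5180.
W_total = η_total · Q_H = 0.5180 × 194 = 100.5 kJ.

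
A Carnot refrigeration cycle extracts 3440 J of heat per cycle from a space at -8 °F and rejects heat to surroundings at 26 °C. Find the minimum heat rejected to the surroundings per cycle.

Q_H ≈ 4100 J

T_H = 26 °C → 26 + 273.15 = 299.15 K.
T_C = -8 °F → (-8 − 32) × 5/9 = -22.22 °C = 250.93 K.
For a reversible cycle Q_H/Q_C = T_H/T_C, so Q_H = Q_C·T_H/T_C = 3440 × 299.15/250.93 = 4100 J.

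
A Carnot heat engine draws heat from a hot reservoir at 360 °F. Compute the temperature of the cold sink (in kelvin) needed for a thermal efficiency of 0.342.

T_C ≈ 299.6 K

T_H = 360 °F → (360 − 32) × 5/9 = 182.22 °C = 455.37 K.
From η = 1 − T_C/T_H, T_C = T_H·(1 − η) = 455.37 × (1 − 0.342) = 299.6 K.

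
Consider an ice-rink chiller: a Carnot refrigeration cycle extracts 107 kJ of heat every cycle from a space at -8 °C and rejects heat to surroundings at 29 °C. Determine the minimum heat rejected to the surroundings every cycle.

Q_H ≈ 121.9 kJ

T_H = 29 °C → 29 + 273.15 = 302.15 K.
T_C = -8 °C → -8 + 273.15 = 265.15 K.
For a reversible cycle Q_H/Q_C = T_H/T_C, so Q_H = Q_C·T_H/T_C = 107 × 302.15/265.15 = 121.9 kJ.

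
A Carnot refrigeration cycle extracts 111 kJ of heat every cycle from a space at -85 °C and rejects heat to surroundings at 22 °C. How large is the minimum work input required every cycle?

W_in ≈ 63.13 kJ

T_H = 22 °C → 22 + 273.15 = 295.15 K.
T_C = -85 °C → -85 + 273.15 = 188.15 K.
The reversible coefficient of performance is COP_R = T_C/(T_H − T_C) = 188.15/107.00 = 1.7584.
W = Q_C/COP_R = 111/1.7584 = 63.13 kJ.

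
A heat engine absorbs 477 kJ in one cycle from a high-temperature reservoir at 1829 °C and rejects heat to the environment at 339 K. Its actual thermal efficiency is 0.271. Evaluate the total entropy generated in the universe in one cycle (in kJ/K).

ΔS_univ ≈ 0.799 kJ/K

T_H = 1829 °C → 1829 + 273.15 = 2102.15 K.
W = η·Q_H = 0.271 × 477 = 129.3 kJ, so Q_C = Q_H − W = 347.7 kJ.
Entropy balance on the reservoirs: −Q_H/T_H = -0.2269 kJ/K, +Q_C/T_C = 1.026 kJ/K.
ΔS_univ = −Q_H/T_H + Q_C/T_C = 0.799 kJ/K (> 0, since η = 0.271 < η_Carnot = 0.839).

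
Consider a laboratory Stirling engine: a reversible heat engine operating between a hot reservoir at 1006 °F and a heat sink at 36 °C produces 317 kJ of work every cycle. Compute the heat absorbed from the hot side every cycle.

Q_H ≈ 511.0 kJ

T_H = 1006 °F → (1006 − 32) × 5/9 = 541.11 °C = 814.26 K.
T_C = 36 °C → 36 + 273.15 = 309.15 K.
η_rev = 1 − T_C/T_H = 1 − 309.15/814.26 = 0.6203.
Q_H = W/η = 317/0.6203 = 511.0 kJ.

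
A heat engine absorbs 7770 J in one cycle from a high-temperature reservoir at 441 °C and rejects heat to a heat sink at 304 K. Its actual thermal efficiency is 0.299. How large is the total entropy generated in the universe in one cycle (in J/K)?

ΔS_univ ≈ 7.037 J/K

T_H = 441 °C → 441 + 273.15 = 714.15 K.
W = η·Q_H = 0.299 × 7770 = 2323 J, so Q_C = Q_H − W = 5447 J.
The hot reservoir loses entropy Q_H/T_H = 7770/714.15 = 10.88 J/K; the cold reservoir gains Q_C/T_C = 5447/304.00 = 17.92 J/K.
ΔS_univ = −Q_H/T_H + Q_C/T_C = 7.037 J/K (> 0, since η = 0.299 < η_Carnot = 0.574).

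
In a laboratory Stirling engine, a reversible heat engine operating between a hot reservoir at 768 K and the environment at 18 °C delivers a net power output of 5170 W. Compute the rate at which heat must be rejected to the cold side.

T_C = 18 °C → 18 + 273.15 = 291.15 K.
For a reversible engine, η = 1 − T_C/T_H = 1 − 291.15/768.00 = 0.6209.
Since Q_C/Q_H = T_C/T_H and Q_H = W/η, Q_C = W·T_C/(T_H − T_C) = 5170 × 291.15/476.85 = 3160 W.

Q̇_C ≈ 3160 W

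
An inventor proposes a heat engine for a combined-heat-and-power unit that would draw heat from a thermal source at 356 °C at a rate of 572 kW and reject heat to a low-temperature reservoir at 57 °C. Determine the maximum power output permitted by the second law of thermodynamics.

Ẇ_max ≈ 272 kW

T_H = 356 °C → 356 + 273.15 = 629.15 K.
T_C = 57 °C → 57 + 273.15 = 330.15 K.
No engine can exceed the Carnot limit: η_max = 1 − T_C/T_H = 1 − 330.15/629.15 = 0.4752.
W_max = η_max · Q_H = 0.4752 × 572 = 272 kW.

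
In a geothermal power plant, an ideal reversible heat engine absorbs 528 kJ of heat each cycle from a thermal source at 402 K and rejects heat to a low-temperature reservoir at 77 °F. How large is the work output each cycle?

W ≈ 136 kJ

T_C = 77 °F → (77 − 32) × 5/9 = 25.00 °C = 298.15 K.
Since the cycle is reversible, η = 1 − T_C/T_H = 1 − 298.15/402.00 = 0.2583.
W = η·Q_H = 0.2583 × 528 = 136 kJ.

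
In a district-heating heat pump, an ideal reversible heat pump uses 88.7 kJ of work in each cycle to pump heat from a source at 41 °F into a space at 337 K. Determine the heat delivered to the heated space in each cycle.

T_C = 41 °F → (41 − 32) × 5/9 = 5.00 °C = 278.15 K.
COP_HP = T_H/(T_H − T_C) = 337.00/58.85 = 5.7264.
Q_H = COP_HP · W = 5.7264 × 88.7 = 508 kJ.

Q_H ≈ 508 kJ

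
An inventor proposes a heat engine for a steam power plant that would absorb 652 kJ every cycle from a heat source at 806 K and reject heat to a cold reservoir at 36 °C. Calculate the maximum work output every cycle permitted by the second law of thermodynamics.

T_C = 36 °C → 36 + 273.15 = 309.15 K.
The second-law ceiling is the Carnot efficiency, η_max = 1 − T_C/T_H = 1 − 309.15/806.00 = 0.6164.
W_max = η_max · Q_H = 0.6164 × 652 = 401.9 kJ.

W_max ≈ 401.9 kJ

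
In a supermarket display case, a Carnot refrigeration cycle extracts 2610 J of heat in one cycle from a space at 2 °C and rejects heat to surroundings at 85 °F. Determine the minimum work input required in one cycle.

T_H = 85 °F → (85 − 32) × 5/9 = 29.44 °C = 302.59 K.
T_C = 2 °C → 2 + 273.15 = 275.15 K.
Carnot COP: COP_R = T_C/(T_H − T_C) = 275.15/27.44 = 10.0257.
W = Q_C/COP_R = 2610/10.0257 = 260.3 J.

W_in ≈ 260.3 J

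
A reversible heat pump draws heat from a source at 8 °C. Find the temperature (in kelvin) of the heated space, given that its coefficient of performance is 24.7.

T_C = 8 °C → 8 + 273.15 = 281.15 K.
COP_HP = T_H/(T_H − T_C) ⇒ T_H = T_C·COP_HP/(COP_HP − 1) = 281.15 × 24.7/(24.7 − 1) = 293 K.

T_H ≈ 293 K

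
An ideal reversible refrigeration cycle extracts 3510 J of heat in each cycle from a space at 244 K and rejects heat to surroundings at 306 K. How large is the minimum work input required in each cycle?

COP_R = T_C/(T_H − T_C) = 244.00/62.00 = 3.9355.
W = Q_C/COP_R = 3510/3.9355 = 892 J.

W_in ≈ 892 J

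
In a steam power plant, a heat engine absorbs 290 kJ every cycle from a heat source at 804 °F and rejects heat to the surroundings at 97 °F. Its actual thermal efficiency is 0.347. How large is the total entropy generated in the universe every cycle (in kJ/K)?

T_H = 804 °F → (804 − 32) × 5/9 = 428.89 °C = 702.04 K.
T_C = 97 °F → (97 − 32) × 5/9 = 36.11 °C = 309.26 K.
W = η·Q_H = 0.347 × 290 = 100.6 kJ, so Q_C = Q_H − W = 189.4 kJ.
The hot reservoir loses entropy Q_H/T_H = 290/702.04 = 0.4131 kJ/K; the cold reservoir gains Q_C/T_C = 189.4/309.26 = 0.6123 kJ/K.
ΔS_univ = −Q_H/T_H + Q_C/T_C = 0.1992 kJ/K (> 0, since η = 0.347 < η_Carnot = 0.559).

ΔS_univ ≈ 0.1992 kJ/K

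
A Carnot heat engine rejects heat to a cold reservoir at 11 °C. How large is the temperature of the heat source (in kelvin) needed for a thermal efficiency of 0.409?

T_C = 11 °C → 11 + 273.15 = 284.15 K.
From η = 1 − T_C/T_H, solving for T_H gives T_H = T_C/(1 − η) = 284.15/(1 − 0.409) = 481 K.

T_H ≈ 481 K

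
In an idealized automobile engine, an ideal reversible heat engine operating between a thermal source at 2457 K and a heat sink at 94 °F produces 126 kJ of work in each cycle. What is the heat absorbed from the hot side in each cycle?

T_C = 94 °F → (94 − 32) × 5/9 = 34.44 °C = 307.59 K.
Since the cycle is reversible, η = 1 − T_C/T_H = 1 − 307.59/2457.00 = 0.8748.
Q_H = W/η = 126/0.8748 = 144 kJ.

Q_H ≈ 144 kJ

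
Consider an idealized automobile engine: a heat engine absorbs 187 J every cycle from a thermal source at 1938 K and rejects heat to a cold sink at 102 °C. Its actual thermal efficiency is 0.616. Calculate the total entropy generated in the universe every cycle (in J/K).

T_C = 102 °C → 102 + 273.15 = 375.15 K.
W = η·Q_H = 0.616 × 187 = 115.2 J, so Q_C = Q_H − W = 71.81 J.
Reservoir entropy changes: ΔS_H = −Q_H/T_H = −187/1938.00 = -0.09649 J/K and ΔS_C = +Q_C/T_C = 71.81/375.15 = 0.1914 J/K.
ΔS_univ = −Q_H/T_H + Q_C/T_C = 0.09492 J/K (> 0, since η = 0.616 < η_Carnot = 0.806).

ΔS_univ ≈ 0.09492 J/K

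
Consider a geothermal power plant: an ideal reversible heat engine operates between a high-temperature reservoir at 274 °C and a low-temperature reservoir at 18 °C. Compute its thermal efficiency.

T_H = 274 °C → 274 + 273.15 = 547.15 K.
T_C = 18 °C → 18 + 273.15 = 291.15 K.
Carnot efficiency: η = 1 − T_C/T_H = 1 − 291.15/547.15 = 0.468.

η ≈ 0.468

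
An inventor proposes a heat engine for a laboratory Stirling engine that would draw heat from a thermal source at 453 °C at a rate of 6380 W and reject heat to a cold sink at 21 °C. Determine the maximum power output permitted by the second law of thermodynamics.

T_H = 453 °C → 453 + 273.15 = 726.15 K.
T_C = 21 °C → 21 + 273.15 = 294.15 K.
By the Carnot theorem, η_max = 1 − T_C/T_H = 1 − 294.15/726.15 = 0.5949.
W_max = η_max · Q_H = 0.5949 × 6380 = 3800 W.

Ẇ_max ≈ 3800 W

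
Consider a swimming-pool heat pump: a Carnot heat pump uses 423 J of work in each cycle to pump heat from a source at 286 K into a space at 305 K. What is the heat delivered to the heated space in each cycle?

Q_H ≈ 6790 J

For a reversible heat pump, COP_HP = T_H/(T_H − T_C) = 305.00/19.00 = 16.0526.
Q_H = COP_HP · W = 16.0526 × 423 = 6790 J.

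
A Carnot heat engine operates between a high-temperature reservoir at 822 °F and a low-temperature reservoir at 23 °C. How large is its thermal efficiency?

T_H = 822 °F → (822 − 32) × 5/9 = 438.89 °C = 712.04 K.
T_C = 23 °C → 23 + 273.15 = 296.15 K.
Since the cycle is reversible, η = 1 − T_C/T_H = 1 − 296.15/712.04 = 0.5841.

η ≈ 0.5841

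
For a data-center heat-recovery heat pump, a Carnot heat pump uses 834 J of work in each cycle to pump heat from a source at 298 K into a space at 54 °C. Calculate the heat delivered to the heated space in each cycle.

Q_H ≈ 9360 J

T_H = 54 °C → 54 + 273.15 = 327.15 K.
For a reversible heat pump, COP_HP = T_H/(T_H − T_C) = 327.15/29.15 = 11.2230.
Q_H = COP_HP · W = 11.2230 × 834 = 9360 J.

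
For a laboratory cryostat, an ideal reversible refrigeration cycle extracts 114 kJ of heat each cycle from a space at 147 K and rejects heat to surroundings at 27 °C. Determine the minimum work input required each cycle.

T_H = 27 °C → 27 + 273.15 = 300.15 K.
The reversible coefficient of performance is COP_R = T_C/(T_H − T_C) = 147.00/153.15 = 0.9598.
W = Q_C/COP_R = 114/0.9598 = 119 kJ.

W_in ≈ 119 kJ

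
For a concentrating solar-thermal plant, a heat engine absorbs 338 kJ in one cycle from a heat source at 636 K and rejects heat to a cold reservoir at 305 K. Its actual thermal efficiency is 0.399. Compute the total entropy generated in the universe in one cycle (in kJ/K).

W = η·Q_H = 0.399 × 338 = 134.9 kJ, so Q_C = Q_H − W = 203.1 kJ.
Entropy balance on the reservoirs: −Q_H/T_H = -0.5314 kJ/K, +Q_C/T_C = 0.6660 kJ/K.
ΔS_univ = −Q_H/T_H + Q_C/T_C = 0.135 kJ/K (> 0, since η = 0.399 < η_Carnot = 0.520).

ΔS_univ ≈ 0.135 kJ/K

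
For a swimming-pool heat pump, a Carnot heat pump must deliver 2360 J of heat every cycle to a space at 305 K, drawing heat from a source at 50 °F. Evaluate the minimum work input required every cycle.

W_in ≈ 169.1 J

T_C = 50 °F → (50 − 32) × 5/9 = 10.00 °C = 283.15 K.
The Carnot heat-pump COP is COP_HP = T_H/(T_H − T_C) = 305.00/21.85 = 13.9588.
W = Q_H/COP_HP = 2360/13.9588 = 169.1 J.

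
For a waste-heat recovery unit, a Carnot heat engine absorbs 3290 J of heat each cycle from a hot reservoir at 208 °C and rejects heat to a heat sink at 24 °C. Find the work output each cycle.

W ≈ 1260 J

T_H = 208 °C → 208 + 273.15 = 481.15 K.
T_C = 24 °C → 24 + 273.15 = 297.15 K.
Since the cycle is reversible, η = 1 − T_C/T_H = 1 − 297.15/481.15 = 0.3824.
W = η·Q_H = 0.3824 × 3290 = 1260 J.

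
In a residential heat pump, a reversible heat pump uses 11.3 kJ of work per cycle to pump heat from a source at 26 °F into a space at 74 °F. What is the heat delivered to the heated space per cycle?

Q_H ≈ 126 kJ

T_H = 74 °F → (74 − 32) × 5/9 = 23.33 °C = 296.48 K.
T_C = 26 °F → (26 − 32) × 5/9 = -3.33 °C = 269.82 K.
The Carnot heat-pump COP is COP_HP = T_H/(T_H − T_C) = 296.48/26.67 = 11.1181.
Q_H = COP_HP · W = 11.1181 × 11.3 = 126 kJ.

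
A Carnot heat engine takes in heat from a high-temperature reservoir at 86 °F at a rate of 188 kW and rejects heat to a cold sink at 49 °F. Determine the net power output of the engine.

Ẇ ≈ 12.7 kW

T_H = 86 °F → (86 − 32) × 5/9 = 30.00 °C = 303.15 K.
T_C = 49 °F → (49 − 32) × 5/9 = 9.44 °C = 282.59 K.
Since the cycle is reversible, η = 1 − T_C/T_H = 1 − 282.59/303.15 = 0.0678.
W = η·Q_H = 0.0678 × 188 = 12.7 kW.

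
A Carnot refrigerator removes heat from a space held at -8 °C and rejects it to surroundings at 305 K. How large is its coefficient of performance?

T_C = -8 °C → -8 + 273.15 = 265.15 K.
Carnot COP: COP_R = T_C/(T_H − T_C) = 265.15/(305.00 − 265.15) = 6.65.

COP_R ≈ 6.65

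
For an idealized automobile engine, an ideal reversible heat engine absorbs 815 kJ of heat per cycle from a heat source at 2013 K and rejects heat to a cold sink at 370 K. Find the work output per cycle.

Carnot efficiency: η = 1 − T_C/T_H = 1 − 370.00/2013.00 = 0.8162.
W = η·Q_H = 0.8162 × 815 = 665 kJ.

W ≈ 665 kJ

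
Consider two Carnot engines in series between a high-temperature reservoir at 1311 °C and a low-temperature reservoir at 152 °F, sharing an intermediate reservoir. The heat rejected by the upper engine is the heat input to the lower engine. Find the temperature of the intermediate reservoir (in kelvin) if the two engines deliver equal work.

T_H = 1311 °C → 1311 + 273.15 = 1584.15 K.
T_C = 152 °F → (152 − 32) × 5/9 = 66.67 °C = 339.82 K.
For reversible stages Q_m = Q_H·(T_m/T_H). Setting W₁ = Q_H(1 − T_m/T_H) equal to W₂ = Q_m(1 − T_C/T_m) = Q_H·(T_m − T_C)/T_H gives T_H − T_m = T_m − T_C, so T_m = (T_H + T_C)/2 = (1584.15 + 339.82)/2 = 962 K.

T_m ≈ 962 K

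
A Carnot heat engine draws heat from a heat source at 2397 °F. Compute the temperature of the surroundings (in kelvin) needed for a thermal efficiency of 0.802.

T_H = 2397 °F → (2397 − 32) × 5/9 = 1313.89 °C = 1587.04 K.
From η = 1 − T_C/T_H, T_C = T_H·(1 − η) = 1587.04 × (1 − 0.802) = 314 K.

T_C ≈ 314 K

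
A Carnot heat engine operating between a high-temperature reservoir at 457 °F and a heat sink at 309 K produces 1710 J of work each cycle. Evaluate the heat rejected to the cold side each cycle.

Q_C ≈ 2640 J

T_H = 457 °F → (457 − 32) × 5/9 = 236.11 °C = 509.26 K.
Carnot efficiency: η = 1 − T_C/T_H = 1 − 309.00/509.26 = 0.3932.
Since Q_C/Q_H = T_C/T_H and Q_H = W/η, Q_C = W·T_C/(T_H − T_C) = 1710 × 309.00/200.26 = 2640 J.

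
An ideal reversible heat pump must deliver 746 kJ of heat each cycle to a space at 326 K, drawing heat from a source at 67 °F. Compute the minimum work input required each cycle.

W_in ≈ 76.4 kJ

T_C = 67 °F → (67 − 32) × 5/9 = 19.44 °C = 292.59 K.
Reversible heating COP: COP_HP = T_H/(T_H − T_C) = 326.00/33.41 = 9.7589.
W = Q_H/COP_HP = 746/9.7589 = 76.4 kJ.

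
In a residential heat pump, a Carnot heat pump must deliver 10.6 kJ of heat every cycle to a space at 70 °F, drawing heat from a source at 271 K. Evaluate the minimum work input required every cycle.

T_H = 70 °F → (70 − 32) × 5/9 = 21.11 °C = 294.26 K.
The Carnot heat-pump COP is COP_HP = T_H/(T_H − T_C) = 294.26/23.26 = 12.6503.
W = Q_H/COP_HP = 10.6/12.6503 = 0.838 kJ.

W_in ≈ 0.838 kJ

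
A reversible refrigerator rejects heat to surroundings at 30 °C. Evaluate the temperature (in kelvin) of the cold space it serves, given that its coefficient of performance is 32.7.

T_H = 30 °C → 30 + 273.15 = 303.15 K.
COP_R = T_C/(T_H − T_C) ⇒ T_C = T_H·COP_R/(1 + COP_R) = 303.15 × 32.7/(1 + 32.7) = 294 K.

T_C ≈ 294 K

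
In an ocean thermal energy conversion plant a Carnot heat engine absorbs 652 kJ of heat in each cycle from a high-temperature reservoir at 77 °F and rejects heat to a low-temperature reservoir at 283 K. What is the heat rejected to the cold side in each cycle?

Q_C ≈ 618.9 kJ

T_H = 77 °F → (77 − 32) × 5/9 = 25.00 °C = 298.15 K.
The Carnot efficiency is η = 1 − T_C/T_H = 1 − 283.00/298.15 = 0.0508.
For a reversible cycle Q_C/Q_H = T_C/T_H, so Q_C = 652 × 283.00/298.15 = 618.9 kJ.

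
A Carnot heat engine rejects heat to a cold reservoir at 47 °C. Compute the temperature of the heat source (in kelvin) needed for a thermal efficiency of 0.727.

T_C = 47 °C → 47 + 273.15 = 320.15 K.
From η = 1 − T_C/T_H, solving for T_H gives T_H = T_C/(1 − η) = 320.15/(1 − 0.727) = 1173 K.

T_H ≈ 1173 K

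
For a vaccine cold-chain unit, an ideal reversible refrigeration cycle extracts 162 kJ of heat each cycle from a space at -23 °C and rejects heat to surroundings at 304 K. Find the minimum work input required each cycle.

W_in ≈ 34.9 kJ

T_C = -23 °C → -23 + 273.15 = 250.15 K.
Carnot COP: COP_R = T_C/(T_H − T_C) = 250.15/53.85 = 4.6453.
W = Q_C/COP_R = 162/4.6453 = 34.9 kJ.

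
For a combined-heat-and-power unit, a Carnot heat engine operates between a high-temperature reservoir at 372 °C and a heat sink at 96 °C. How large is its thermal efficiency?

η ≈ 0.428

T_H = 372 °C → 372 + 273.15 = 645.15 K.
T_C = 96 °C → 96 + 273.15 = 369.15 K.
Since the cycle is reversible, η = 1 − T_C/T_H = 1 − 369.15/645.15 = 0.428.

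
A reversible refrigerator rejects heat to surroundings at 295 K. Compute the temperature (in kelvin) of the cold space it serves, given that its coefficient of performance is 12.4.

COP_R = T_C/(T_H − T_C) ⇒ T_C = T_H·COP_R/(1 + COP_R) = 295.00 × 12.4/(1 + 12.4) = 273 K.

T_C ≈ 273 K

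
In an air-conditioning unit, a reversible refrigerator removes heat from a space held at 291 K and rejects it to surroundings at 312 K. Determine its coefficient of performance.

COP_R ≈ 13.86

For a reversible refrigerator, COP_R = T_C/(T_H − T_C) = 291.00/(312.00 − 291.00) = 13.86.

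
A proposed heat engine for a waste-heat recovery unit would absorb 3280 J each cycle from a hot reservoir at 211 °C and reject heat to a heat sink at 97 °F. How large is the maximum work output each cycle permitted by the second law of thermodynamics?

W_max ≈ 1180 J

T_H = 211 °C → 211 + 273.15 = 484.15 K.
T_C = 97 °F → (97 − 32) × 5/9 = 36.11 °C = 309.26 K.
The upper bound on efficiency is η_max = 1 − T_C/T_H = 1 − 309.26/484.15 = 0.3612.
W_max = η_max · Q_H = 0.3612 × 3280 = 1180 J.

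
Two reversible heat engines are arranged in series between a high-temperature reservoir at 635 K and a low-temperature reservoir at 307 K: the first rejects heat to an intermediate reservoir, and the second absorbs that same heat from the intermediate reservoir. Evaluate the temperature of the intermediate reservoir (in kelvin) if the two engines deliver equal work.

For reversible stages Q_m = Q_H·(T_m/T_H). Setting W₁ = Q_H(1 − T_m/T_H) equal to W₂ = Q_m(1 − T_C/T_m) = Q_H·(T_m − T_C)/T_H gives T_H − T_m = T_m − T_C, so T_m = (T_H + T_C)/2 = (635.00 + 307.00)/2 = 471 K.

T_m ≈ 471 K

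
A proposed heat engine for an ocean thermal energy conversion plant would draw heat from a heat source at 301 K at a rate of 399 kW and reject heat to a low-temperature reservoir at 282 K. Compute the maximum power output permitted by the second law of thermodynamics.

Ẇ_max ≈ 25.2 kW

The upper bound on efficiency is η_max = 1 − T_C/T_H = 1 − 282.00/301.00 = 0.0631.
W_max = η_max · Q_H = 0.0631 × 399 = 25.2 kW.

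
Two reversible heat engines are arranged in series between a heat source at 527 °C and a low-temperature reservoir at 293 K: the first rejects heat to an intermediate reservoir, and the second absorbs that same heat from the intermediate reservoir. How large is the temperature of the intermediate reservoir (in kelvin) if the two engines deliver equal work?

T_m ≈ 547 K

T_H = 527 °C → 527 + 273.15 = 800.15 K.
For reversible stages Q_m = Q_H·(T_m/T_H). Setting W₁ = Q_H(1 − T_m/T_H) equal to W₂ = Q_m(1 − T_C/T_m) = Q_H·(T_m − T_C)/T_H gives T_H − T_m = T_m − T_C, so T_m = (T_H + T_C)/2 = (800.15 + 293.00)/2 = 547 K.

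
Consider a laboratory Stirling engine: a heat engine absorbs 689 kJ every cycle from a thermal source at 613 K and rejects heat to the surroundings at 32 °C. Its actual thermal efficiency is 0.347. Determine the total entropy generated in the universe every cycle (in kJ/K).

ΔS_univ ≈ 0.3504 kJ/K

T_C = 32 °C → 32 + 273.15 = 305.15 K.
W = η·Q_H = 0.347 × 689 = 239.1 kJ, so Q_C = Q_H − W = 449.9 kJ.
The hot reservoir loses entropy Q_H/T_H = 689/613.00 = 1.124 kJ/K; the cold reservoir gains Q_C/T_C = 449.9/305.15 = 1.474 kJ/K.
ΔS_univ = −Q_H/T_H + Q_C/T_C = 0.3504 kJ/K (> 0, since η = 0.347 < η_Carnot = 0.502).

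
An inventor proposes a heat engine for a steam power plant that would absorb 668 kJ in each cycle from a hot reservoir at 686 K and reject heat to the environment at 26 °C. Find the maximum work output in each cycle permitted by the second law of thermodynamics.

T_C = 26 °C → 26 + 273.15 = 299.15 K.
The upper bound on efficiency is η_max = 1 − T_C/T_H = 1 − 299.15/686.00 = 0.5639.
W_max = η_max · Q_H = 0.5639 × 668 = 377 kJ.

W_max ≈ 377 kJ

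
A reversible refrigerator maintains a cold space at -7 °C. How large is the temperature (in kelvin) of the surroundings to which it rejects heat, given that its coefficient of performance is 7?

T_C = -7 °C → -7 + 273.15 = 266.15 K.
COP_R = T_C/(T_H − T_C) ⇒ T_H = T_C·(1 + 1/COP_R) = 266.15 × (1 + 1/7) = 304.2 K.

T_H ≈ 304.2 K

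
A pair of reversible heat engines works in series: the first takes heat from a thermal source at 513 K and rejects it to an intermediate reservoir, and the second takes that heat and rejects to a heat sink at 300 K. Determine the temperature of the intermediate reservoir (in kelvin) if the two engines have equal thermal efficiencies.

T_m ≈ 392.3 K

Equal efficiencies require 1 − T_m/T_H = 1 − T_C/T_m, i.e. T_m/T_H = T_C/T_m, so T_m = √(T_H·T_C) = √(513.00 × 300.00) = 392.3 K.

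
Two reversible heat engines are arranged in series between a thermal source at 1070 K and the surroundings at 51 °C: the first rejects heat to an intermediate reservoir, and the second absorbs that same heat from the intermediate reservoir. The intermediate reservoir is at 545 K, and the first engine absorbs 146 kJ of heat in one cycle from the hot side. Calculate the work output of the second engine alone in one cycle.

W₂ ≈ 30.1 kJ

T_C = 51 °C → 51 + 273.15 = 324.15 K.
Heat entering the second stage: Q_m = Q_H·(T_m/T_H) = 146 × 545.00/1070.00 = 74.4 kJ.
Second-stage efficiency η₂ = 1 − T_C/T_m = 1 − 324.15/545.00 = 0.4052, so W₂ = η₂·Q_m = 30.1 kJ.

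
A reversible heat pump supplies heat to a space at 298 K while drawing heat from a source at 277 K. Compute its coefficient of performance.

The Carnot heat-pump COP is COP_HP = T_H/(T_H − T_C) = 298.00/(298.00 − 277.00) = 14.2.

COP_HP ≈ 14.2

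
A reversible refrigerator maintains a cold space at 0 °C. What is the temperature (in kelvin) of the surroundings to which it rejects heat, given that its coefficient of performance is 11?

T_H ≈ 298.0 K

T_C = 0 °C → 0 + 273.15 = 273.15 K.
COP_R = T_C/(T_H − T_C) ⇒ T_H = T_C·(1 + 1/COP_R) = 273.15 × (1 + 1/11) = 298.0 K.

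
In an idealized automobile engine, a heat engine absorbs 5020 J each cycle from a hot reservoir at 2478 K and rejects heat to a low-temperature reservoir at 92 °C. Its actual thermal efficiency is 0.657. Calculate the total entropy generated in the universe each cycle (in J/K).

T_C = 92 °C → 92 + 273.15 = 365.15 K.
W = η·Q_H = 0.657 × 5020 = 3298 J, so Q_C = Q_H − W = 1722 J.
The hot reservoir loses entropy Q_H/T_H = 5020/2478.00 = 2.026 J/K; the cold reservoir gains Q_C/T_C = 1722/365.15 = 4.715 J/K.
ΔS_univ = −Q_H/T_H + Q_C/T_C = 2.690 J/K (> 0, since η = 0.657 < η_Carnot = 0.853).

ΔS_univ ≈ 2.690 J/K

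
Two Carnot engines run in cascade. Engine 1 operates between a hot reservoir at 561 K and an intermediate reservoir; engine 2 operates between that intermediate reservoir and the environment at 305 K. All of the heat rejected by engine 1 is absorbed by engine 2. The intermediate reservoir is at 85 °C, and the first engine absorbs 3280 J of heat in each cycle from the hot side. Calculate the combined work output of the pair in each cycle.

W_total ≈ 1500 J

Two reversible stages in series are equivalent to a single Carnot engine between T_H and T_C, so η_total = 1 − T_C/T_H = 1 − 305.00/561.00 = 0.4563.
W_total = η_total · Q_H = 0.4563 × 3280 = 1500 J.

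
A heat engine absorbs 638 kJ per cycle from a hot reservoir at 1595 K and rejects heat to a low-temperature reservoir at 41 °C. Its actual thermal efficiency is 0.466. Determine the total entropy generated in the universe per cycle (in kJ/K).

T_C = 41 °C → 41 + 273.15 = 314.15 K.
W = η·Q_H = 0.466 × 638 = 297.3 kJ, so Q_C = Q_H − W = 340.7 kJ.
Entropy balance on the reservoirs: −Q_H/T_H = -0.4000 kJ/K, +Q_C/T_C = 1.084 kJ/K.
ΔS_univ = −Q_H/T_H + Q_C/T_C = 0.684 kJ/K (> 0, since η = 0.466 < η_Carnot = 0.803).

ΔS_univ ≈ 0.684 kJ/K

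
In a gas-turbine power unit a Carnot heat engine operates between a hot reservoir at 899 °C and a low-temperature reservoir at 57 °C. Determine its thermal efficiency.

T_H = 899 °C → 899 + 273.15 = 1172.15 K.
T_C = 57 °C → 57 + 273.15 = 330.15 K.
Carnot efficiency: η = 1 − T_C/T_H = 1 − 330.15/1172.15 = 0.718.

η ≈ 0.718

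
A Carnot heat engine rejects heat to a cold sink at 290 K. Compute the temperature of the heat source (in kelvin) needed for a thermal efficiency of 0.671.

From η = 1 − T_C/T_H, solving for T_H gives T_H = T_C/(1 − η) = 290.00/(1 − 0.671) = 881 K.

T_H ≈ 881 K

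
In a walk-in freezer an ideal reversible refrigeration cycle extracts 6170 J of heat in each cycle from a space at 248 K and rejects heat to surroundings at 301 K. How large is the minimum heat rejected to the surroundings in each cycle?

Q_H ≈ 7490 J

For a reversible cycle Q_H/Q_C = T_H/T_C, so Q_H = Q_C·T_H/T_C = 6170 × 301.00/248.00 = 7490 J.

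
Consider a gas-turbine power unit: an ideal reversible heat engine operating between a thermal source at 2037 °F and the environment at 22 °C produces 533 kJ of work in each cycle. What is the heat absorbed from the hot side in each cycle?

Q_H ≈ 677.1 kJ

T_H = 2037 °F → (2037 − 32) × 5/9 = 1113.89 °C = 1387.04 K.
T_C = 22 °C → 22 + 273.15 = 295.15 K.
The Carnot efficiency is η = 1 − T_C/T_H = 1 − 295.15/1387.04 = 0.7872.
Q_H = W/η = 533/0.7872 = 677.1 kJ.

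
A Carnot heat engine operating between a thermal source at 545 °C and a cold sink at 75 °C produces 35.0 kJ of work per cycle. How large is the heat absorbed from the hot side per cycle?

Q_H ≈ 60.9 kJ

T_H = 545 °C → 545 + 273.15 = 818.15 K.
T_C = 75 °C → 75 + 273.15 = 348.15 K.
The Carnot efficiency is η = 1 − T_C/T_H = 1 − 348.15/818.15 = 0.5745.
Q_H = W/η = 35.0/0.5745 = 60.9 kJ.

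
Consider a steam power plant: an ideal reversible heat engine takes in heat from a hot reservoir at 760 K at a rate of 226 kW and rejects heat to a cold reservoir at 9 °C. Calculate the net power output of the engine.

Ẇ ≈ 142.1 kW

T_C = 9 °C → 9 + 273.15 = 282.15 K.
Since the cycle is reversible, η = 1 − T_C/T_H = 1 − 282.15/760.00 = 0.6288.
W = η·Q_H = 0.6288 × 226 = 142.1 kW.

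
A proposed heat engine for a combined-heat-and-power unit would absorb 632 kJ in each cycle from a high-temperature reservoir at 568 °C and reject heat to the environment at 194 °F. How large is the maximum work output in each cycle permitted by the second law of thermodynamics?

T_H = 568 °C → 568 + 273.15 = 841.15 K.
T_C = 194 °F → (194 − 32) × 5/9 = 90.00 °C = 363.15 K.
The upper bound on efficiency is η_max = 1 − T_C/T_H = 1 − 363.15/841.15 = 0.5683.
W_max = η_max · Q_H = 0.5683 × 632 = 359.1 kJ.

W_max ≈ 359.1 kJ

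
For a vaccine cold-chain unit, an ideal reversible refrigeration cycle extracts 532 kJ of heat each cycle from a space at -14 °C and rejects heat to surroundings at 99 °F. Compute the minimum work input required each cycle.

T_H = 99 °F → (99 − 32) × 5/9 = 37.22 °C = 310.37 K.
T_C = -14 °C → -14 + 273.15 = 259.15 K.
COP_R = T_C/(T_H − T_C) = 259.15/51.22 = 5.0593.
W = Q_C/COP_R = 532/5.0593 = 105 kJ.

W_in ≈ 105 kJ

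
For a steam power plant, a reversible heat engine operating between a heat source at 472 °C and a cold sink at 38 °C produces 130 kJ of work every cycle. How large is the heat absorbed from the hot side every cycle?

T_H = 472 °C → 472 + 273.15 = 745.15 K.
T_C = 38 °C → 38 + 273.15 = 311.15 K.
Carnot efficiency: η = 1 − T_C/T_H = 1 − 311.15/745.15 = 0.5824.
Q_H = W/η = 130/0.5824 = 223.2 kJ.

Q_H ≈ 223.2 kJ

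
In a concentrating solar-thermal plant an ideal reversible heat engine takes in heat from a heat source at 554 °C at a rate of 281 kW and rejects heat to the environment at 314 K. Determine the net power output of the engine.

Ẇ ≈ 174 kW

T_H = 554 °C → 554 + 273.15 = 827.15 K.
Carnot efficiency: η = 1 − T_C/T_H = 1 − 314.00/827.15 = 0.6204.
W = η·Q_H = 0.6204 × 281 = 174 kW.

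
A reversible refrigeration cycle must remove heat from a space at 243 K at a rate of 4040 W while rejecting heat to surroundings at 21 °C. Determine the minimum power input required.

Ẇ_in ≈ 850 W

T_H = 21 °C → 21 + 273.15 = 294.15 K.
COP_R = T_C/(T_H − T_C) = 243.00/51.15 = 4.7507.
W = Q_C/COP_R = 4040/4.7507 = 850 W.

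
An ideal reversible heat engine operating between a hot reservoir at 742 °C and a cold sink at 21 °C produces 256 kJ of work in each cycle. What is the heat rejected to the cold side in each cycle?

Q_C ≈ 104 kJ

T_H = 742 °C → 742 + 273.15 = 1015.15 K.
T_C = 21 °C → 21 + 273.15 = 294.15 K.
Carnot efficiency: η = 1 − T_C/T_H = 1 − 294.15/1015.15 = 0.7102.
Since Q_C/Q_H = T_C/T_H and Q_H = W/η, Q_C = W·T_C/(T_H − T_C) = 256 × 294.15/721.00 = 104 kJ.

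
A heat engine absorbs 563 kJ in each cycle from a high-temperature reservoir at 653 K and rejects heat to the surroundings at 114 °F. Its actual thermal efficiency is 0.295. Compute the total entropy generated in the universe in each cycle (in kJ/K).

ΔS_univ ≈ 0.383 kJ/K

T_C = 114 °F → (114 − 32) × 5/9 = 45.56 °C = 318.71 K.
W = η·Q_H = 0.295 × 563 = 166.1 kJ, so Q_C = Q_H − W = 396.9 kJ.
The hot reservoir loses entropy Q_H/T_H = 563/653.00 = 0.8622 kJ/K; the cold reservoir gains Q_C/T_C = 396.9/318.71 = 1.245 kJ/K.
ΔS_univ = −Q_H/T_H + Q_C/T_C = 0.383 kJ/K (> 0, since η = 0.295 < η_Carnot = 0.512).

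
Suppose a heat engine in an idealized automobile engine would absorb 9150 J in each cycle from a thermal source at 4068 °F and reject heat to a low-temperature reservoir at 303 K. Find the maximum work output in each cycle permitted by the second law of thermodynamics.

T_H = 4068 °F → (4068 − 32) × 5/9 = 2242.22 °C = 2515.37 K.
By the Carnot theorem, η_max = 1 − T_C/T_H = 1 − 303.00/2515.37 = 0.8795.
W_max = η_max · Q_H = 0.8795 × 9150 = 8048 J.

W_max ≈ 8048 J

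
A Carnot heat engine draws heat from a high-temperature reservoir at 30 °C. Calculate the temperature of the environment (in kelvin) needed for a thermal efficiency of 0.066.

T_H = 30 °C → 30 + 273.15 = 303.15 K.
From η = 1 − T_C/T_H, T_C = T_H·(1 − η) = 303.15 × (1 − 0.066) = 283 K.

T_C ≈ 283 K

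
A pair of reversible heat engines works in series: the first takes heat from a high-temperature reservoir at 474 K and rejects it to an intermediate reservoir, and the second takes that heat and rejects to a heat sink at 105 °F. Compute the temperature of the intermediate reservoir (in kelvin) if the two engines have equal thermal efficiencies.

T_m ≈ 386 K

T_C = 105 °F → (105 − 32) × 5/9 = 40.56 °C = 313.71 K.
Equal efficiencies require 1 − T_m/T_H = 1 − T_C/T_m, i.e. T_m/T_H = T_C/T_m, so T_m = √(T_H·T_C) = √(474.00 × 313.71) = 386 K.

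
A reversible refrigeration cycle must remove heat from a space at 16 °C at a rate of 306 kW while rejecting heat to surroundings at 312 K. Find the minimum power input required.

T_C = 16 °C → 16 + 273.15 = 289.15 K.
COP_R = T_C/(T_H − T_C) = 289.15/22.85 = 12.6543.
W = Q_C/COP_R = 306/12.6543 = 24.2 kW.

Ẇ_in ≈ 24.2 kW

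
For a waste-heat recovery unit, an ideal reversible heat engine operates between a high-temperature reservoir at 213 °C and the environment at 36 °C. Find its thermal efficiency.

η ≈ 0.364

T_H = 213 °C → 213 + 273.15 = 486.15 K.
T_C = 36 °C → 36 + 273.15 = 309.15 K.
Carnot efficiency: η = 1 − T_C/T_H = 1 − 309.15/486.15 = 0.364.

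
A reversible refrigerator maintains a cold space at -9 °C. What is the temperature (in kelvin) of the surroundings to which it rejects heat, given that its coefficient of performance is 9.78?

T_C = -9 °C → -9 + 273.15 = 264.15 K.
COP_R = T_C/(T_H − T_C) ⇒ T_H = T_C·(1 + 1/COP_R) = 264.15 × (1 + 1/9.78) = 291.2 K.

T_H ≈ 291.2 K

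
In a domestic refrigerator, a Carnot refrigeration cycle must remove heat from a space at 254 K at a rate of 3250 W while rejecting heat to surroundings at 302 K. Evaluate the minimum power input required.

Ẇ_in ≈ 614.2 W

Carnot COP: COP_R = T_C/(T_H − T_C) = 254.00/48.00 = 5.2917.
W = Q_C/COP_R = 3250/5.2917 = 614.2 W.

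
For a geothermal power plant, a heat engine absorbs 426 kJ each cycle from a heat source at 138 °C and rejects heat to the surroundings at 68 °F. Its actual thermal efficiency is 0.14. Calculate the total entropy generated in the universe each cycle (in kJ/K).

T_H = 138 °C → 138 + 273.15 = 411.15 K.
T_C = 68 °F → (68 − 32) × 5/9 = 20.00 °C = 293.15 K.
W = η·Q_H = 0.14 × 426 = 59.64 kJ, so Q_C = Q_H − W = 366.4 kJ.
The hot reservoir loses entropy Q_H/T_H = 426/411.15 = 1.036 kJ/K; the cold reservoir gains Q_C/T_C = 366.4/293.15 = 1.250 kJ/K.
ΔS_univ = −Q_H/T_H + Q_C/T_C = 0.214 kJ/K (> 0, since η = 0.14 < η_Carnot = 0.287).

ΔS_univ ≈ 0.214 kJ/K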